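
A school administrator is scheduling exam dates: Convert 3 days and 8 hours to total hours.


Days: 3
Extra hours: 8
Hours per day: 24
Days to hours: 3 x 24 = 72
Total: 72 + 8 = 80

80


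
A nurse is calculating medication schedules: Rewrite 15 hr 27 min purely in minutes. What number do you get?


Hours: 15
Extra minutes: 27
Minutes per hour: 60
Hours to minutes: 15 x 60 = 900
Total: 900 + 27 = 927

927


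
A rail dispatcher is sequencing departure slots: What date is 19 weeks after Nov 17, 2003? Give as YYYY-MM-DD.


Start: 2003-11-17
Weeks to add: 19
Convert to days: 19 x 7 = 133 days
Add 133 days to 2003-11-17
Result: 2004-03-29

2004-03-29


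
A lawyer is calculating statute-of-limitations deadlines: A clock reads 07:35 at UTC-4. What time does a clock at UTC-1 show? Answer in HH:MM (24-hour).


Local time: 07:35 at UTC-4 (offset -4h)
Target zone: UTC-1 (offset -1h)
Difference: -1 - (-4) = 3 hours
Calculation: 7 + (3) = 10
Result: 10:35

10:35


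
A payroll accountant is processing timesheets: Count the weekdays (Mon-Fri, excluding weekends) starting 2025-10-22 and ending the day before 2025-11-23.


Start: 2025-10-22 (Wednesday)
End (exclusive): 2025-11-23 (Sunday)
Total calendar days: 32
Full weeks: 32 // 7 = 4 -> 20 weekdays
Remaining 4 days starting on Wednesday:
  Wed(w), Thu(w), Fri(w), Sat(-) -> 3 weekdays
Total business days: 20 + 3 = 23

23


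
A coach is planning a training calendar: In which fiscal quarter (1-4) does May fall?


Month: May (month 5)
Q1: January-March (months 1-3)
Q2: April-June (months 4-6)
Q3: July-September (months 7-9)
Q4: October-December (months 10-12)
Month 5 falls in Q2

2


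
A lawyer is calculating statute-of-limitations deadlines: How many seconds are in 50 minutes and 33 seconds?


Minutes: 50
Seconds: 33
Convert minutes to seconds: 50 x 60 = 3000
Add remaining seconds: 3000 + 33 = 3033

3033


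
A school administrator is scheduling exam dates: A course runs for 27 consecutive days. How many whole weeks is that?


Total days: 27
Days per week: 7
Division: 27 / 7 = 3 remainder 6
Complete weeks: 3
Remaining days: 6

3


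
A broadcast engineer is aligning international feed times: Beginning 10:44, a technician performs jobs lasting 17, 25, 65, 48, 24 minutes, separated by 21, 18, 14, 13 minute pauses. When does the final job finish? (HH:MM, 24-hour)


Start: 10:44 = 644 min from midnight
  after task 1 (17 min): 11:01
  after break (21 min): 11:22
  after task 2 (25 min): 11:47
  after break (18 min): 12:05
  after task 3 (65 min): 13:10
  after break (14 min): 13:24
  after task 4 (48 min): 14:12
  after break (13 min): 14:25
  after task 5 (24 min): 14:49
Total elapsed: 245 minutes
End time: 14:49

14:49


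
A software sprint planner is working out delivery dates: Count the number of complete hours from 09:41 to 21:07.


Start: 09:41
End: 21:07
Hour difference: 21 - 9 = 12 hours
Minute difference: 7 - 41 = -34 minutes
Total minutes: 686
Complete hours: 686 / 60 = 11 (remainder 26)

11


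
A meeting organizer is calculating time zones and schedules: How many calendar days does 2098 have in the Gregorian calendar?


Year: 2098
Check leap year rules:
Divisible by 4? No
2098 is not a leap year
Days: 365

365


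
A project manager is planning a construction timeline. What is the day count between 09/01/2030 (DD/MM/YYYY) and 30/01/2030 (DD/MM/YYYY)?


Start date: 2030-01-09
End date: 2030-01-30
Jan 2030: +21 days
Total: 21 days

21


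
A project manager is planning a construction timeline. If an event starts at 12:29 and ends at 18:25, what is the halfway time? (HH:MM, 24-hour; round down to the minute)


Start time: 12:29 = 749 minutes from midnight
End time: 18:25 = 1105 minutes from midnight
Sum: 749 + 1105 = 1854
Midpoint: 1854 / 2 = 927 minutes
Convert: 927 / 60 = 15 hours, 27 minutes
Result: 15:27

15:27


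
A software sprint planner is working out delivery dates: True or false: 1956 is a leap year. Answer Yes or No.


Year: 1956
Divisible by 4? 1956 / 4 = 489.0 -> Yes
Divisible by 100? 1956 / 100 = 19.56 -> No
Divisible by 4 but not 100, so it IS a leap year

Yes


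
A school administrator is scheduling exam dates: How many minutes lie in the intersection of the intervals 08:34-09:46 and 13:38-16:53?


Interval A: [514, 586] minutes from midnight
Interval B: [818, 1013] minutes from midnight
Overlap start = max(514, 818) = 818
Overlap end = min(586, 1013) = 586
End <= start, so the intervals do not overlap: 0 minutes

0


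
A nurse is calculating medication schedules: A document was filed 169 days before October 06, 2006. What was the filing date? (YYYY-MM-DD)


Start: 2006-10-06
Subtracting 169 days
Days already passed in October: 6
After going back through October: 163 more days to subtract
September 2006: 30 days, 133 remaining
August 2006: 31 days, 102 remaining
July 2006: 31 days, 71 remaining
June 2006: 30 days, 41 remaining
Result: 2006-04-20

2006-04-20


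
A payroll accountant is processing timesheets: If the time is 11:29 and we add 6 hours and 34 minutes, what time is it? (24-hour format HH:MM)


Start time: 11:29
Adding: 6 hours 34 minutes
Minutes: 29 + 34 = 63
Minute overflow: 63 >= 60, so carry 1 hour, minutes = 3
Hours: 11 + 6 + 1 = 18
Result: 18:03

18:03


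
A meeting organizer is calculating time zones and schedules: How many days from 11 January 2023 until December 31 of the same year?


Start: January 11, 2023
End: December 31, 2023
Days left in January: 20
February: 28
March: 31
April: 30
May: 31
... plus remaining months
Sum of remaining months: 334
Total: 20 + 334 = 354

354


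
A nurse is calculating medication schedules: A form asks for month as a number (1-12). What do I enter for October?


Calendar month order:
9. September
10. October <--
11. November
October is month number 10

10


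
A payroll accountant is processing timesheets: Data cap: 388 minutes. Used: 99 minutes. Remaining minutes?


Total budget: 388 minutes
Time used: 99 minutes
Remaining: 388 - 99 = 289 minutes
Percent used: 25.5%
Percent remaining: 74.5%

289


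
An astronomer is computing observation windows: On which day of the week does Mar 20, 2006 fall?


Date: 2006-03-20
January 1, 2006 is a Sunday
Day of year: 79
Offset from Jan 1: 78 days
78 mod 7 = 1
Result: Monday

Monday


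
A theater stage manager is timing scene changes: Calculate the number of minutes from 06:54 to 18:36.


Start time: 06:54 = 414 minutes from midnight
End time: 18:36 = 1116 minutes from midnight
Difference: 1116 - 414 = 702 minutes
That is 11 hours and 42 minutes

702


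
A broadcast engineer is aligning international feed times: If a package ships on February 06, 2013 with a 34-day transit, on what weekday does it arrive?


Start: 2013-02-06 (Wednesday)
Step 1 - find target date: add 34 days
  2013-02-06 + 34 days = 2013-03-12
Step 2 - day of week:
  34 mod 7 = 6
  Wednesday + 6 days -> Tuesday
Result: Tuesday (2013-03-12)

Tuesday


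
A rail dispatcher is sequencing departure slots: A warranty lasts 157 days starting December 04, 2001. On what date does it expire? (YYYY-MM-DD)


Start: 2001-12-04
Adding 157 days
Days remaining in December: 27
After December: 130 days still to add
January 2002: 31 days, 99 remaining
February 2002: 28 days, 71 remaining
March 2002: 31 days, 40 remaining
April 2002: 30 days, 10 remaining
Result: 2002-05-10

2002-05-10


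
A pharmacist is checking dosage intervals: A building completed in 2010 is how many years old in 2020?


Birth year: 2010
Current year: 2020
Age = current year - birth year
Age = 2020 - 2010 = 10

10


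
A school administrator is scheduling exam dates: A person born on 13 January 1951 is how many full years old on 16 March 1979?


Birth: 1951-01-13
Reference: 1979-03-16
Year difference: 1979 - 1951 = 28
Has birthday (01-13) occurred by 03-16? Yes
Age in full years: 28

28


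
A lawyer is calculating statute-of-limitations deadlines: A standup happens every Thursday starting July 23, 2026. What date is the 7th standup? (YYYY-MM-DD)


First occurrence: 2026-07-23 (occurrence 1)
Each occurrence is 7 days after the previous.
Occurrence 7 is 6 weeks after the first.
6 weeks = 42 days
2026-07-23 + 42 days = 2026-09-03

2026-09-03


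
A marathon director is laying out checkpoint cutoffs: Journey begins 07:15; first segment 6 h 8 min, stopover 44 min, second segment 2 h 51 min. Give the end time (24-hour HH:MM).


Depart: 07:15
Leg 1: +368 min -> 13:23
Layover: +44 min -> 14:07
Leg 2: +171 min -> 16:58
Total travel: 583 minutes = 9h 43m
Arrival: 16:58

16:58


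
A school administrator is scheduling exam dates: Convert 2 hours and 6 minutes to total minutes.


Hours: 2
Minutes: 6
Convert hours to minutes: 2 x 60 = 120
Add remaining minutes: 120 + 6 = 126

126


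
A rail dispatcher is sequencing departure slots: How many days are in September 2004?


Month: September
Year: 2004
September is a 30-day month
Total: 30 days

30


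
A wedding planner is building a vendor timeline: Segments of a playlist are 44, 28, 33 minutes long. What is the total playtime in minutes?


Durations: 44, 28, 33
Running sum: 44
+ 28 = 72
+ 33 = 105
Total duration: 105 minutes
That is 1 hours and 45 minutes

105


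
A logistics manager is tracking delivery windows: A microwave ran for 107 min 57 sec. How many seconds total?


Minutes: 107
Extra seconds: 57
Seconds per minute: 60
Minutes to seconds: 107 x 60 = 6420
Total: 6420 + 57 = 6477

6477


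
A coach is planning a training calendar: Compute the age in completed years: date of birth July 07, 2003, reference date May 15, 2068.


Birth: 2003-07-07
Reference: 2068-05-15
Year difference: 2068 - 2003 = 65
Has birthday (07-07) occurred by 05-15? No
Birthday not yet reached this year -> subtract 1
Age in full years: 64

64


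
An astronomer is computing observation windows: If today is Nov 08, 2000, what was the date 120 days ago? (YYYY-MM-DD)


Start: 2000-11-08
Subtracting 120 days
Days already passed in November: 8
After going back through November: 112 more days to subtract
October 2000: 31 days, 81 remaining
September 2000: 30 days, 51 remaining
August 2000: 31 days, 20 remaining
July 2000 has 31 days, need 20
Result: 2000-07-11

2000-07-11


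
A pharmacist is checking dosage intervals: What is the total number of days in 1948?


Year: 1948
Check leap year rules:
Divisible by 4? Yes
Divisible by 100? No
1948 is a leap year
Days: 366

366


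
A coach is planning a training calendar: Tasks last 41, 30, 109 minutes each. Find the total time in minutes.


Durations: 41, 30, 109
Running sum: 41
+ 30 = 71
+ 109 = 180
Total duration: 180 minutes
That is 3 hours and 0 minutes

180


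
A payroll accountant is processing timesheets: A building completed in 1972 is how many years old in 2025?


Birth year: 1972
Current year: 2025
Age = current year - birth year
Age = 2025 - 1972 = 53

53


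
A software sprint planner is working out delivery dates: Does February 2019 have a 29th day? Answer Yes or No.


Year: 2019
Divisible by 4? 2019 / 4 = 504.75 -> No
Not divisible by 4, so NOT a leap year

No


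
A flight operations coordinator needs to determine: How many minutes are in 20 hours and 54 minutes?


Hours: 20
Extra minutes: 54
Minutes per hour: 60
Hours to minutes: 20 x 60 = 1200
Total: 1200 + 54 = 1254

1254


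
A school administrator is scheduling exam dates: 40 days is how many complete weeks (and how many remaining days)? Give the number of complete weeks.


Total days: 40
Days per week: 7
Division: 40 / 7 = 5 remainder 5
Complete weeks: 5
Remaining days: 5

5


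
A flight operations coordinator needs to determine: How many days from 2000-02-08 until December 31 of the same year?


Start: February 08, 2000
End: December 31, 2000
Days left in February: 21
March: 31
April: 30
May: 31
June: 30
... plus remaining months
Sum of remaining months: 306
Total: 21 + 306 = 327

327


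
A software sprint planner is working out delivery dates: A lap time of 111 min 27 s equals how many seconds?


Minutes: 111
Seconds: 27
Convert minutes to seconds: 111 x 60 = 6660
Add remaining seconds: 6660 + 27 = 6687

6687


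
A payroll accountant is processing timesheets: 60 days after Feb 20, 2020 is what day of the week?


Start: 2020-02-20 (Thursday)
Step 1 - find target date: add 60 days
  2020-02-20 + 60 days = 2020-04-20
Step 2 - day of week:
  60 mod 7 = 4
  Thursday + 4 days -> Monday
Result: Monday (2020-04-20)

Monday


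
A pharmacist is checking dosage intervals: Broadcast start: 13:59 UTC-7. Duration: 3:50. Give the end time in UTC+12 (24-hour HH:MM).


Start: 13:59 in UTC-7
Step 1 - add duration:
  minutes: 59 + 50 = 109 (carry 1h)
  hours: 13 + 3 + 1 = 17
  end in UTC-7: 17:49
Step 2 - convert UTC-7 -> UTC+12:
  offset difference: 12 - (-7) = 19 hours
  17 + (19) = 36 -> mod 24 = 12
Result: 12:49 in UTC+12

12:49


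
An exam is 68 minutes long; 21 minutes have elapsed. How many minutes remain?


Total budget: 68 minutes
Time used: 21 minutes
Remaining: 68 - 21 = 47 minutes
Percent used: 30.9%
Percent remaining: 69.1%

47


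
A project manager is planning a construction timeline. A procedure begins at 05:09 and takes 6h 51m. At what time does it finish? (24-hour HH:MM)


Start time: 05:09
Adding: 6 hours 51 minutes
Minutes: 9 + 51 = 60
Minute overflow: 60 >= 60, so carry 1 hour, minutes = 0
Hours: 5 + 6 + 1 = 12
Result: 12:00

12:00


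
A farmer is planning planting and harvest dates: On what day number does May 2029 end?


Month: May
Year: 2029
May is a 31-day month
Total: 31 days

31


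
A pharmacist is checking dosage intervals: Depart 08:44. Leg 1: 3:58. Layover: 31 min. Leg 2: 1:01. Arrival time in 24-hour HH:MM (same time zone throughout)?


Depart: 08:44
Leg 1: +238 min -> 12:42
Layover: +31 min -> 13:13
Leg 2: +61 min -> 14:14
Total travel: 330 minutes = 5h 30m
Arrival: 14:14

14:14


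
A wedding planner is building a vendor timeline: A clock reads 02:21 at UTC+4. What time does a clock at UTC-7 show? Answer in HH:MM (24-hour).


Local time: 02:21 at UTC+4 (offset 4h)
Target zone: UTC-7 (offset -7h)
Difference: -7 - (4) = -11 hours
Calculation: 2 + (-11) = -9
Wraparound: (-9) mod 24 = 15
Result: 15:21

15:21


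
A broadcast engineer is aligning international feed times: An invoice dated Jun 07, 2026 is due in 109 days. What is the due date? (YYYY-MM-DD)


Start: 2026-06-07
Adding 109 days
Days remaining in June: 23
After June: 86 days still to add
July 2026: 31 days, 55 remaining
August 2026: 31 days, 24 remaining
September 2026 has 30 days, need 24
Result: 2026-09-24

2026-09-24


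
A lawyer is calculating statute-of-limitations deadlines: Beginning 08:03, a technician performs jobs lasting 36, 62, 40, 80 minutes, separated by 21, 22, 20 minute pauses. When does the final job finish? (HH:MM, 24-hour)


Start: 08:03 = 483 min from midnight
  after task 1 (36 min): 08:39
  after break (21 min): 09:00
  after task 2 (62 min): 10:02
  after break (22 min): 10:24
  after task 3 (40 min): 11:04
  after break (20 min): 11:24
  after task 4 (80 min): 12:44
Total elapsed: 281 minutes
End time: 12:44

12:44


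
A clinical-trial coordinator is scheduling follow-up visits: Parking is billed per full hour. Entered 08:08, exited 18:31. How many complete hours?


Start: 08:08
End: 18:31
Hour difference: 18 - 8 = 10 hours
Minute difference: 31 - 8 = 23 minutes
Total minutes: 623
Complete hours: 623 / 60 = 10 (remainder 23)

10


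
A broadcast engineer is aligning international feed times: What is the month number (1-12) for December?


Calendar month order:
11. November
12. December <--
December is month number 12

12


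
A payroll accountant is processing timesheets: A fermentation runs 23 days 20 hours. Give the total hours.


Days: 23
Extra hours: 20
Hours per day: 24
Days to hours: 23 x 24 = 552
Total: 552 + 20 = 572

572


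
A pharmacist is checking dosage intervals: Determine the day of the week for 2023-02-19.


Date: 2023-02-19
January 1, 2023 is a Sunday
Day of year: 50
Offset from Jan 1: 49 days
49 mod 7 = 0
Result: Sunday

Sunday


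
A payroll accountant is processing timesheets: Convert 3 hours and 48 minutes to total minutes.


Hours: 3
Minutes: 48
Convert hours to minutes: 3 x 60 = 180
Add remaining minutes: 180 + 48 = 228

228


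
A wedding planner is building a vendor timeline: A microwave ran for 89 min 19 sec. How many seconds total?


Minutes: 89
Extra seconds: 19
Seconds per minute: 60
Minutes to seconds: 89 x 60 = 5340
Total: 5340 + 19 = 5359

5359


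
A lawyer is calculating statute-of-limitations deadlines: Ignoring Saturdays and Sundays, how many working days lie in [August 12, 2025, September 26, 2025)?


Start: 2025-08-12 (Tuesday)
End (exclusive): 2025-09-26 (Friday)
Total calendar days: 45
Full weeks: 45 // 7 = 6 -> 30 weekdays
Remaining 3 days starting on Tuesday:
  Tue(w), Wed(w), Thu(w) -> 3 weekdays
Total business days: 30 + 3 = 33

33


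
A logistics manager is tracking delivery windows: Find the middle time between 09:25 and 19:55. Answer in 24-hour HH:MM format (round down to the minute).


Start time: 09:25 = 565 minutes from midnight
End time: 19:55 = 1195 minutes from midnight
Sum: 565 + 1195 = 1760
Midpoint: 1760 / 2 = 880 minutes
Convert: 880 / 60 = 14 hours, 40 minutes
Result: 14:40

14:40


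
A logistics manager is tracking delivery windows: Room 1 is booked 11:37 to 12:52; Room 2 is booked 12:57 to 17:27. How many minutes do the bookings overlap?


Interval A: [697, 772] minutes from midnight
Interval B: [777, 1047] minutes from midnight
Overlap start = max(697, 777) = 777
Overlap end = min(772, 1047) = 772
End <= start, so the intervals do not overlap: 0 minutes

0


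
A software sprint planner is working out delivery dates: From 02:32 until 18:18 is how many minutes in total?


Start time: 02:32 = 152 minutes from midnight
End time: 18:18 = 1098 minutes from midnight
Difference: 1098 - 152 = 946 minutes
That is 15 hours and 46 minutes

946


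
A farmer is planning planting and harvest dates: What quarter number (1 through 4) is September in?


Month: September (month 9)
Q1: January-March (months 1-3)
Q2: April-June (months 4-6)
Q3: July-September (months 7-9)
Q4: October-December (months 10-12)
Month 9 falls in Q3

3


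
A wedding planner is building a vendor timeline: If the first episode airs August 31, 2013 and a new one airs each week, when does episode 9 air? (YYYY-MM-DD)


First occurrence: 2013-08-31 (occurrence 1)
Each occurrence is 7 days after the previous.
Occurrence 9 is 8 weeks after the first.
8 weeks = 56 days
2013-08-31 + 56 days = 2013-10-26

2013-10-26


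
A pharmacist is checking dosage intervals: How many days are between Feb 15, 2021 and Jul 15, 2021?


Start date: 2021-02-15
End date: 2021-07-15
Feb 2021: +14 days
Mar 2021: +31 days
Apr 2021: +30 days
... (3 more months)
Total: 150 days

150


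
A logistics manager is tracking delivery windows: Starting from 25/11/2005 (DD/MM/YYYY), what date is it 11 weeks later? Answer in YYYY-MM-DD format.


Start: 2005-11-25
Weeks to add: 11
Convert to days: 11 x 7 = 77 days
Add 77 days to 2005-11-25
Result: 2006-02-10

2006-02-10


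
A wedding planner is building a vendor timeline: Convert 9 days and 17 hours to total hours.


Days: 9
Extra hours: 17
Hours per day: 24
Days to hours: 9 x 24 = 216
Total: 216 + 17 = 233

233


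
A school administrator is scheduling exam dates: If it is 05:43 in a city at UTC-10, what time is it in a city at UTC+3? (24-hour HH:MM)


Local time: 05:43 at UTC-10 (offset -10h)
Target zone: UTC+3 (offset 3h)
Difference: 3 - (-10) = 13 hours
Calculation: 5 + (13) = 18
Result: 18:43

18:43


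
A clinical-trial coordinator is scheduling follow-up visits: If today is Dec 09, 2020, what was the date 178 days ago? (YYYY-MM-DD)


Start: 2020-12-09
Subtracting 178 days
Days already passed in December: 9
After going back through December: 169 more days to subtract
November 2020: 30 days, 139 remaining
October 2020: 31 days, 108 remaining
September 2020: 30 days, 78 remaining
August 2020: 31 days, 47 remaining
Result: 2020-06-14

2020-06-14


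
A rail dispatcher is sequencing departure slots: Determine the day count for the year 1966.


Year: 1966
Check leap year rules:
Divisible by 4? No
1966 is not a leap year
Days: 365

365


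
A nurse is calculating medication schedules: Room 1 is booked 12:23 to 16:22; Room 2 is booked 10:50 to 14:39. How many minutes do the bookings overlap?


Interval A: [743, 982] minutes from midnight
Interval B: [650, 879] minutes from midnight
Overlap start = max(743, 650) = 743
Overlap end = min(982, 879) = 879
Overlap = 879 - 743 = 136 minutes

136


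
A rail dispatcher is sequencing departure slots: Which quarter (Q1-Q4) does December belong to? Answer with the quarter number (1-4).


Month: December (month 12)
Q1: January-March (months 1-3)
Q2: April-June (months 4-6)
Q3: July-September (months 7-9)
Q4: October-December (months 10-12)
Month 12 falls in Q4

4


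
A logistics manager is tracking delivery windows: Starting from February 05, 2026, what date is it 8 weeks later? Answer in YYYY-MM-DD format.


Start: 2026-02-05
Weeks to add: 8
Convert to days: 8 x 7 = 56 days
Add 56 days to 2026-02-05
Result: 2026-04-02

2026-04-02


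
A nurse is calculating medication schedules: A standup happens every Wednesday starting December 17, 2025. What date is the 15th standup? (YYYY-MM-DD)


First occurrence: 2025-12-17 (occurrence 1)
Each occurrence is 7 days after the previous.
Occurrence 15 is 14 weeks after the first.
14 weeks = 98 days
2025-12-17 + 98 days = 2026-03-25

2026-03-25


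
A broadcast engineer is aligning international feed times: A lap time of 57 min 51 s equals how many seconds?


Minutes: 57
Seconds: 51
Convert minutes to seconds: 57 x 60 = 3420
Add remaining seconds: 3420 + 51 = 3471

3471


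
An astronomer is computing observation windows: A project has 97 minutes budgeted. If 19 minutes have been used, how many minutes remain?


Total budget: 97 minutes
Time used: 19 minutes
Remaining: 97 - 19 = 78 minutes
Percent used: 19.6%
Percent remaining: 80.4%

78


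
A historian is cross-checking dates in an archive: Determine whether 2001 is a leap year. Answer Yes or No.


Year: 2001
Divisible by 4? 2001 / 4 = 500.25 -> No
Not divisible by 4, so NOT a leap year

No


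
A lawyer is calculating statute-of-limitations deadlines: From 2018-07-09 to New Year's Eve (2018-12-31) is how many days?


Start: July 09, 2018
End: December 31, 2018
Days left in July: 22
August: 31
September: 30
October: 31
November: 30
... plus remaining months
Sum of remaining months: 153
Total: 22 + 153 = 175

175


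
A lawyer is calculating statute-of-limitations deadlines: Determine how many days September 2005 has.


Month: September
Year: 2005
September is a 30-day month
Total: 30 days

30


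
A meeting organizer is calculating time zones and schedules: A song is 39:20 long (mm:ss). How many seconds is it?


Minutes: 39
Extra seconds: 20
Seconds per minute: 60
Minutes to seconds: 39 x 60 = 2340
Total: 2340 + 20 = 2360

2360


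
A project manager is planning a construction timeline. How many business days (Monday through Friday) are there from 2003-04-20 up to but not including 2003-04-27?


Start: 2003-04-20 (Sunday)
End (exclusive): 2003-04-27 (Sunday)
Total calendar days: 7
Full weeks: 7 // 7 = 1 -> 5 weekdays
Remaining 0 days starting on Sunday:
Total business days: 5 + 0 = 5

5


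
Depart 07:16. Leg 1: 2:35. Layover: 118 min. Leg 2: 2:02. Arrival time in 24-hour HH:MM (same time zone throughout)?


Depart: 07:16
Leg 1: +155 min -> 09:51
Layover: +118 min -> 11:49
Leg 2: +122 min -> 13:51
Total travel: 395 minutes = 6h 35m
Arrival: 13:51

13:51


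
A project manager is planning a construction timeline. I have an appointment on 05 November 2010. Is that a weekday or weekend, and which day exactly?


Date: 2010-11-05
January 1, 2010 is a Friday
Day of year: 309
Offset from Jan 1: 308 days
308 mod 7 = 0
Result: Friday

Friday


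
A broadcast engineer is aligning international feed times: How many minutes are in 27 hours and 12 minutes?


Hours: 27
Extra minutes: 12
Minutes per hour: 60
Hours to minutes: 27 x 60 = 1620
Total: 1620 + 12 = 1632

1632


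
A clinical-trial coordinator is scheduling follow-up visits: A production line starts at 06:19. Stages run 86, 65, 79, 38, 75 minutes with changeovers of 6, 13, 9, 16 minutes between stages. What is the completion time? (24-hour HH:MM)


Start: 06:19 = 379 min from midnight
  after task 1 (86 min): 07:45
  after break (6 min): 07:51
  after task 2 (65 min): 08:56
  after break (13 min): 09:09
  after task 3 (79 min): 10:28
  after break (9 min): 10:37
  after task 4 (38 min): 11:15
  after break (16 min): 11:31
  after task 5 (75 min): 12:46
Total elapsed: 387 minutes
End time: 12:46

12:46


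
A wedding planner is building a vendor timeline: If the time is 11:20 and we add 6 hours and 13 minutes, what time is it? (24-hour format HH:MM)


Start time: 11:20
Adding: 6 hours 13 minutes
Minutes: 20 + 13 = 33
Hours: 11 + 6 + 0 = 17
Result: 17:33

17:33


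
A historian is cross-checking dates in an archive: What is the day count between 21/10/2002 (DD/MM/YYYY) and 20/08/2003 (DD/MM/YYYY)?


Start date: 2002-10-21
End date: 2003-08-20
Oct 2002: +11 days
Nov 2002: +30 days
Dec 2002: +31 days
... (8 more months)
Total: 303 days

303


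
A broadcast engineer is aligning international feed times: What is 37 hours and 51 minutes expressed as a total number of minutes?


Hours: 37
Minutes: 51
Convert hours to minutes: 37 x 60 = 2220
Add remaining minutes: 2220 + 51 = 2271

2271


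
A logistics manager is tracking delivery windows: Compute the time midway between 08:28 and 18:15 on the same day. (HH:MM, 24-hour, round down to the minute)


Start time: 08:28 = 508 minutes from midnight
End time: 18:15 = 1095 minutes from midnight
Sum: 508 + 1095 = 1603
Midpoint: 1603 / 2 = 801 minutes
Convert: 801 / 60 = 13 hours, 21 minutes
Result: 13:21

13:21


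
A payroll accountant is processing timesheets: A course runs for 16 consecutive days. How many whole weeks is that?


Total days: 16
Days per week: 7
Division: 16 / 7 = 2 remainder 2
Complete weeks: 2
Remaining days: 2

2


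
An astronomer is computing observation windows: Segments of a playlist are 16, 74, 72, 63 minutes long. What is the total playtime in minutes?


Durations: 16, 74, 72, 63
Running sum: 16
+ 74 = 90
+ 72 = 162
+ 63 = 225
Total duration: 225 minutes
That is 3 hours and 45 minutes

225


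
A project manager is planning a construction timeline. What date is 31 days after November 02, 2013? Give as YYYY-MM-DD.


Start: 2013-11-02
Adding 31 days
Days remaining in November: 28
After November: 3 days still to add
December 2013 has 31 days, need 3
Result: 2013-12-03

2013-12-03


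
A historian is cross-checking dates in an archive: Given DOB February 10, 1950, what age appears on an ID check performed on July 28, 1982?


Birth: 1950-02-10
Reference: 1982-07-28
Year difference: 1982 - 1950 = 32
Has birthday (02-10) occurred by 07-28? Yes
Age in full years: 32

32


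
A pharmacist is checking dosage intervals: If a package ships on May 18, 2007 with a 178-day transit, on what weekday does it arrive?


Start: 2007-05-18 (Friday)
Step 1 - find target date: add 178 days
  2007-05-18 + 178 days = 2007-11-12
Step 2 - day of week:
  178 mod 7 = 3
  Friday + 3 days -> Monday
Result: Monday (2007-11-12)

Monday


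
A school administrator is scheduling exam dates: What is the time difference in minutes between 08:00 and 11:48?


Start time: 08:00 = 480 minutes from midnight
End time: 11:48 = 708 minutes from midnight
Difference: 708 - 480 = 228 minutes
That is 3 hours and 48 minutes

228


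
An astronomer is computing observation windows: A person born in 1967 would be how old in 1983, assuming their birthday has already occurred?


Birth year: 1967
Current year: 1983
Age = current year - birth year
Age = 1983 - 1967 = 16

16


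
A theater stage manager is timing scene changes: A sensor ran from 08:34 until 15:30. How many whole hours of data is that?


Start: 08:34
End: 15:30
Hour difference: 15 - 8 = 7 hours
Minute difference: 30 - 34 = -4 minutes
Total minutes: 416
Complete hours: 416 / 60 = 6 (remainder 56)

6


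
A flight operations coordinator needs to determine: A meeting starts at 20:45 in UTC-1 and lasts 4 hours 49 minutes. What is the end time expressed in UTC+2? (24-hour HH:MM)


Start: 20:45 in UTC-1
Step 1 - add duration:
  minutes: 45 + 49 = 94 (carry 1h)
  hours: 20 + 4 + 1 = 25
  end in UTC-1: 01:34
Step 2 - convert UTC-1 -> UTC+2:
  offset difference: 2 - (-1) = 3 hours
  1 + (3) = 4 -> mod 24 = 4
Result: 04:34 in UTC+2

04:34


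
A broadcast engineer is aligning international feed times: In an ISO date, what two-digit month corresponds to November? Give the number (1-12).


Calendar month order:
10. October
11. November <--
12. December
November is month number 11

11


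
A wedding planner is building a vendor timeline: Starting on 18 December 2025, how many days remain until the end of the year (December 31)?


Start: December 18, 2025
End: December 31, 2025
Days left in December: 13
Total: 13 days

13


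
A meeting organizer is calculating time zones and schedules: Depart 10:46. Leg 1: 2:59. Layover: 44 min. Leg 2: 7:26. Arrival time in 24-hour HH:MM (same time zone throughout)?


Depart: 10:46
Leg 1: +179 min -> 13:45
Layover: +44 min -> 14:29
Leg 2: +446 min -> 21:55
Total travel: 669 minutes = 11h 9m
Arrival: 21:55

21:55


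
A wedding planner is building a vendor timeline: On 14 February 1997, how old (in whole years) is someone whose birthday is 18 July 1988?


Birth: 1988-07-18
Reference: 1997-02-14
Year difference: 1997 - 1988 = 9
Has birthday (07-18) occurred by 02-14? No
Birthday not yet reached this year -> subtract 1
Age in full years: 8

8


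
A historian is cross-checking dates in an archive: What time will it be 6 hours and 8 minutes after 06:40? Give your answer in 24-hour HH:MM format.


Start time: 06:40
Adding: 6 hours 8 minutes
Minutes: 40 + 8 = 48
Hours: 6 + 6 + 0 = 12
Result: 12:48

12:48


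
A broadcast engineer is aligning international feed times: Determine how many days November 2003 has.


Month: November
Year: 2003
November is a 30-day month
Total: 30 days

30


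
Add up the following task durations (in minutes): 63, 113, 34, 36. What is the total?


Durations: 63, 113, 34, 36
Running sum: 63
+ 113 = 176
+ 34 = 210
+ 36 = 246
Total duration: 246 minutes
That is 4 hours and 6 minutes

246


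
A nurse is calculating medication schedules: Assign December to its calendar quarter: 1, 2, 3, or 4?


Month: December (month 12)
Q1: January-March (months 1-3)
Q2: April-June (months 4-6)
Q3: July-September (months 7-9)
Q4: October-December (months 10-12)
Month 12 falls in Q4

4


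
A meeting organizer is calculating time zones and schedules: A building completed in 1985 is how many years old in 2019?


Birth year: 1985
Current year: 2019
Age = current year - birth year
Age = 2019 - 1985 = 34

34


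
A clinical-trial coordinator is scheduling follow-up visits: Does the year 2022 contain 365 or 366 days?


Year: 2022
Check leap year rules:
Divisible by 4? No
2022 is not a leap year
Days: 365

365


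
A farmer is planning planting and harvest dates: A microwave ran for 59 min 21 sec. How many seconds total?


Minutes: 59
Extra seconds: 21
Seconds per minute: 60
Minutes to seconds: 59 x 60 = 3540
Total: 3540 + 21 = 3561

3561


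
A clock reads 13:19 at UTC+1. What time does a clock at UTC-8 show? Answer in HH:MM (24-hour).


Local time: 13:19 at UTC+1 (offset 1h)
Target zone: UTC-8 (offset -8h)
Difference: -8 - (1) = -9 hours
Calculation: 13 + (-9) = 4
Result: 04:19

04:19


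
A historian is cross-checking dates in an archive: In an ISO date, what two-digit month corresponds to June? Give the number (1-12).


Calendar month order:
5. May
6. June <--
7. July
June is month number 6

6


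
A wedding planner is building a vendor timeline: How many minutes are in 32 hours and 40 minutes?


Hours: 32
Extra minutes: 40
Minutes per hour: 60
Hours to minutes: 32 x 60 = 1920
Total: 1920 + 40 = 1960

1960


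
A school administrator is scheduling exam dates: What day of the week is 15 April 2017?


Date: 2017-04-15
January 1, 2017 is a Sunday
Day of year: 105
Offset from Jan 1: 104 days
104 mod 7 = 6
Result: Saturday

Saturday


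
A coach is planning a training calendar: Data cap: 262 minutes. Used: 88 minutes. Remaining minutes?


Total budget: 262 minutes
Time used: 88 minutes
Remaining: 262 - 88 = 174 minutes
Percent used: 33.6%
Percent remaining: 66.4%

174


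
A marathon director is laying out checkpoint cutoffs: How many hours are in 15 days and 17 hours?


Days: 15
Extra hours: 17
Hours per day: 24
Days to hours: 15 x 24 = 360
Total: 360 + 17 = 377

377


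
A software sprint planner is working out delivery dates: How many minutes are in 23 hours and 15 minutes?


Hours: 23
Minutes: 15
Convert hours to minutes: 23 x 60 = 1380
Add remaining minutes: 1380 + 15 = 1395

1395


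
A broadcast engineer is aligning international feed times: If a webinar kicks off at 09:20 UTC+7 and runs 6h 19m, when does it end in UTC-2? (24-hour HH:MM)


Start: 09:20 in UTC+7
Step 1 - add duration:
  minutes: 20 + 19 = 39
  hours: 9 + 6 + 0 = 15
  end in UTC+7: 15:39
Step 2 - convert UTC+7 -> UTC-2:
  offset difference: -2 - (7) = -9 hours
  15 + (-9) = 6 -> mod 24 = 6
Result: 06:39 in UTC-2

06:39


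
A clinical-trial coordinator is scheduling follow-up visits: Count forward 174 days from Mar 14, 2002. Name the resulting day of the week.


Start: 2002-03-14 (Thursday)
Step 1 - find target date: add 174 days
  2002-03-14 + 174 days = 2002-09-04
Step 2 - day of week:
  174 mod 7 = 6
  Thursday + 6 days -> Wednesday
Result: Wednesday (2002-09-04)

Wednesday


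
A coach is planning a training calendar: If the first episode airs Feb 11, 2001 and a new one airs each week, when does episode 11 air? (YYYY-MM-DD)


First occurrence: 2001-02-11 (occurrence 1)
Each occurrence is 7 days after the previous.
Occurrence 11 is 10 weeks after the first.
10 weeks = 70 days
2001-02-11 + 70 days = 2001-04-22

2001-04-22


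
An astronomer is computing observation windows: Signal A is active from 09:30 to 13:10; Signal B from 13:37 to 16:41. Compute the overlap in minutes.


Interval A: [570, 790] minutes from midnight
Interval B: [817, 1001] minutes from midnight
Overlap start = max(570, 817) = 817
Overlap end = min(790, 1001) = 790
End <= start, so the intervals do not overlap: 0 minutes

0


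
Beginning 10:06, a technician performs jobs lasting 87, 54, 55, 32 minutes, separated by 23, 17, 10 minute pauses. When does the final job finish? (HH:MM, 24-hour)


Start: 10:06 = 606 min from midnight
  after task 1 (87 min): 11:33
  after break (23 min): 11:56
  after task 2 (54 min): 12:50
  after break (17 min): 13:07
  after task 3 (55 min): 14:02
  after break (10 min): 14:12
  after task 4 (32 min): 14:44
Total elapsed: 278 minutes
End time: 14:44

14:44


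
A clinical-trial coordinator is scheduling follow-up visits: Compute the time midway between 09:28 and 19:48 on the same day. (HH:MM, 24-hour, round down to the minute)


Start time: 09:28 = 568 minutes from midnight
End time: 19:48 = 1188 minutes from midnight
Sum: 568 + 1188 = 1756
Midpoint: 1756 / 2 = 878 minutes
Convert: 878 / 60 = 14 hours, 38 minutes
Result: 14:38

14:38


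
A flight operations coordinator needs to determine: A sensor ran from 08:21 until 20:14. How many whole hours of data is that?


Start: 08:21
End: 20:14
Hour difference: 20 - 8 = 12 hours
Minute difference: 14 - 21 = -7 minutes
Total minutes: 713
Complete hours: 713 / 60 = 11 (remainder 53)

11


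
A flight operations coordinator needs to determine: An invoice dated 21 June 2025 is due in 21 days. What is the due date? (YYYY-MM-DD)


Start: 2025-06-21
Adding 21 days
Days remaining in June: 9
After June: 12 days still to add
July 2025 has 31 days, need 12
Result: 2025-07-12

2025-07-12


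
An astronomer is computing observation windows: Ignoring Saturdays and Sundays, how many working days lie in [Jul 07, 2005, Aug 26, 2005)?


Start: 2005-07-07 (Thursday)
End (exclusive): 2005-08-26 (Friday)
Total calendar days: 50
Full weeks: 50 // 7 = 7 -> 35 weekdays
Remaining 1 days starting on Thursday:
  Thu(w) -> 1 weekdays
Total business days: 35 + 1 = 36

36


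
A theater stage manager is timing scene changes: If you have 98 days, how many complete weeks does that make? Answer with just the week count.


Total days: 98
Days per week: 7
Division: 98 / 7 = 14 remainder 0
Complete weeks: 14
Remaining days: 0

14


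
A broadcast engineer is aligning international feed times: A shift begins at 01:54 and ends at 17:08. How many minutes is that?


Start time: 01:54 = 114 minutes from midnight
End time: 17:08 = 1028 minutes from midnight
Difference: 1028 - 114 = 914 minutes
That is 15 hours and 14 minutes

914


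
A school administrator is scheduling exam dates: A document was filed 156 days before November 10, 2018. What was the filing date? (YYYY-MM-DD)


Start: 2018-11-10
Subtracting 156 days
Days already passed in November: 10
After going back through November: 146 more days to subtract
October 2018: 31 days, 115 remaining
September 2018: 30 days, 85 remaining
August 2018: 31 days, 54 remaining
July 2018: 31 days, 23 remaining
Result: 2018-06-07

2018-06-07


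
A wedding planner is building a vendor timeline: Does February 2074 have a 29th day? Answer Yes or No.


Year: 2074
Divisible by 4? 2074 / 4 = 518.5 -> No
Not divisible by 4, so NOT a leap year

No


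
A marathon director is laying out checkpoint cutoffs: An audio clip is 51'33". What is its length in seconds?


Minutes: 51
Seconds: 33
Convert minutes to seconds: 51 x 60 = 3060
Add remaining seconds: 3060 + 33 = 3093

3093


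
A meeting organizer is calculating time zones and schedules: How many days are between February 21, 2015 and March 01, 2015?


Start date: 2015-02-21
End date: 2015-03-01
Feb 2015: +8 days
Total: 8 days

8


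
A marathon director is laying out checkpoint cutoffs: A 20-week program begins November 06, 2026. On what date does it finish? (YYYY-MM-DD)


Start: 2026-11-06
Weeks to add: 20
Convert to days: 20 x 7 = 140 days
Add 140 days to 2026-11-06
Result: 2027-03-26

2027-03-26


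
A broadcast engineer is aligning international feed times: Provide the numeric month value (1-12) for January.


Calendar month order:
1. January <--
2. February
January is month number 1

1


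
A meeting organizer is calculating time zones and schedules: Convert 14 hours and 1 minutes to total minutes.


Hours: 14
Extra minutes: 1
Minutes per hour: 60
Hours to minutes: 14 x 60 = 840
Total: 840 + 1 = 841

841


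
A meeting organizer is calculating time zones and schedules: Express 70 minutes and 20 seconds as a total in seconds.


Minutes: 70
Seconds: 20
Convert minutes to seconds: 70 x 60 = 4200
Add remaining seconds: 4200 + 20 = 4220

4220


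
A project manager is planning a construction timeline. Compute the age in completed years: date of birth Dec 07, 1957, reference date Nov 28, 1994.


Birth: 1957-12-07
Reference: 1994-11-28
Year difference: 1994 - 1957 = 37
Has birthday (12-07) occurred by 11-28? No
Birthday not yet reached this year -> subtract 1
Age in full years: 36

36


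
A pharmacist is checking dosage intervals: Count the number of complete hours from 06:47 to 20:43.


Start: 06:47
End: 20:43
Hour difference: 20 - 6 = 14 hours
Minute difference: 43 - 47 = -4 minutes
Total minutes: 836
Complete hours: 836 / 60 = 13 (remainder 56)

13
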